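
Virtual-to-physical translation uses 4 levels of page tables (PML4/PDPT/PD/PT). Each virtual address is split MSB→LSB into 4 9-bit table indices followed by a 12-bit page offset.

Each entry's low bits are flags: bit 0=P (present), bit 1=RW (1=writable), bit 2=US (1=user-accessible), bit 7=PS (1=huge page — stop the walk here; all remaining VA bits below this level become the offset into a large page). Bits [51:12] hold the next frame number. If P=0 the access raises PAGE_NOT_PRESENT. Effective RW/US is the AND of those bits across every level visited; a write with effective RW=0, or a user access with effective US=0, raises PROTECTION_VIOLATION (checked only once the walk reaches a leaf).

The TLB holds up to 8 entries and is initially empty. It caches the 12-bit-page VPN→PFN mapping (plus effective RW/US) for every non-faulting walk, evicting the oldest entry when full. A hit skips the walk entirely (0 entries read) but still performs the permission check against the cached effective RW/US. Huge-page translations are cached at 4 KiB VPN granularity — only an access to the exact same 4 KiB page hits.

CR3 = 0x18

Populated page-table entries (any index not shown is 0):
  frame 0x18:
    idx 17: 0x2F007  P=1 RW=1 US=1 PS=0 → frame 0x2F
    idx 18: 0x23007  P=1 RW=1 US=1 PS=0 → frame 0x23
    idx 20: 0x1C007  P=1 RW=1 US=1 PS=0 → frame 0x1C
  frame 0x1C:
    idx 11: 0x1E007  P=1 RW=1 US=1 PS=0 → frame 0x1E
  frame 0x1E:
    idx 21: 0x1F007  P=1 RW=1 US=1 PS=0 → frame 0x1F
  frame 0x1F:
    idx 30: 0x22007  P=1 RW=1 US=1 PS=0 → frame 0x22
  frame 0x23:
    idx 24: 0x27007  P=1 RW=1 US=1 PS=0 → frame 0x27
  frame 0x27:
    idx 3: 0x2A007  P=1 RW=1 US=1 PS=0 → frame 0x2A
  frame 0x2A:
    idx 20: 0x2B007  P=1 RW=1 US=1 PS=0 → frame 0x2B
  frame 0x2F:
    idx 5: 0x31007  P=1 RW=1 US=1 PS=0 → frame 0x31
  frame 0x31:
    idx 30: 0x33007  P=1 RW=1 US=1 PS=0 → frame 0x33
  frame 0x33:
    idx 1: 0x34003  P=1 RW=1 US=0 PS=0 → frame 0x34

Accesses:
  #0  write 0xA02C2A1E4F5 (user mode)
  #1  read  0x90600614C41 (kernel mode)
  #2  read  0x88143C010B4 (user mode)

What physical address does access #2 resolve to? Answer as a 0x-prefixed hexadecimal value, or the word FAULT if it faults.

Trace:
#0 VA=0xA02C2A1E4F5 (w,user):
  L0: frame=0x18 idx=20 entry=0x1C007 [P=1 RW=1 US=1 PS=0]
  L1: frame=0x1C idx=11 entry=0x1E007 [P=1 RW=1 US=1 PS=0]
  L2: frame=0x1E idx=21 entry=0x1F007 [P=1 RW=1 US=1 PS=0]
  L3: frame=0x1F idx=30 entry=0x22007 [P=1 RW=1 US=1 PS=0]
  ⇒ phys 0x224F5  [4 reads]
#1 VA=0x90600614C41 (r,kernel):
  L0: frame=0x18 idx=18 entry=0x23007 [P=1 RW=1 US=1 PS=0]
  L1: frame=0x23 idx=24 entry=0x27007 [P=1 RW=1 US=1 PS=0]
  L2: frame=0x27 idx=3 entry=0x2A007 [P=1 RW=1 US=1 PS=0]
  L3: frame=0x2A idx=20 entry=0x2B007 [P=1 RW=1 US=1 PS=0]
  ⇒ phys 0x2BC41  [4 reads]
#2 VA=0x88143C010B4 (r,user):
  L0: frame=0x18 idx=17 entry=0x2F007 [P=1 RW=1 US=1 PS=0]
  L1: frame=0x2F idx=5 entry=0x31007 [P=1 RW=1 US=1 PS=0]
  L2: frame=0x31 idx=30 entry=0x33007 [P=1 RW=1 US=1 PS=0]
  L3: frame=0x33 idx=1 entry=0x34003 [P=1 RW=1 US=0 PS=0]
  ✗ PROTECTION_VIOLATION  [4 reads]

Access #2 PA: FAULT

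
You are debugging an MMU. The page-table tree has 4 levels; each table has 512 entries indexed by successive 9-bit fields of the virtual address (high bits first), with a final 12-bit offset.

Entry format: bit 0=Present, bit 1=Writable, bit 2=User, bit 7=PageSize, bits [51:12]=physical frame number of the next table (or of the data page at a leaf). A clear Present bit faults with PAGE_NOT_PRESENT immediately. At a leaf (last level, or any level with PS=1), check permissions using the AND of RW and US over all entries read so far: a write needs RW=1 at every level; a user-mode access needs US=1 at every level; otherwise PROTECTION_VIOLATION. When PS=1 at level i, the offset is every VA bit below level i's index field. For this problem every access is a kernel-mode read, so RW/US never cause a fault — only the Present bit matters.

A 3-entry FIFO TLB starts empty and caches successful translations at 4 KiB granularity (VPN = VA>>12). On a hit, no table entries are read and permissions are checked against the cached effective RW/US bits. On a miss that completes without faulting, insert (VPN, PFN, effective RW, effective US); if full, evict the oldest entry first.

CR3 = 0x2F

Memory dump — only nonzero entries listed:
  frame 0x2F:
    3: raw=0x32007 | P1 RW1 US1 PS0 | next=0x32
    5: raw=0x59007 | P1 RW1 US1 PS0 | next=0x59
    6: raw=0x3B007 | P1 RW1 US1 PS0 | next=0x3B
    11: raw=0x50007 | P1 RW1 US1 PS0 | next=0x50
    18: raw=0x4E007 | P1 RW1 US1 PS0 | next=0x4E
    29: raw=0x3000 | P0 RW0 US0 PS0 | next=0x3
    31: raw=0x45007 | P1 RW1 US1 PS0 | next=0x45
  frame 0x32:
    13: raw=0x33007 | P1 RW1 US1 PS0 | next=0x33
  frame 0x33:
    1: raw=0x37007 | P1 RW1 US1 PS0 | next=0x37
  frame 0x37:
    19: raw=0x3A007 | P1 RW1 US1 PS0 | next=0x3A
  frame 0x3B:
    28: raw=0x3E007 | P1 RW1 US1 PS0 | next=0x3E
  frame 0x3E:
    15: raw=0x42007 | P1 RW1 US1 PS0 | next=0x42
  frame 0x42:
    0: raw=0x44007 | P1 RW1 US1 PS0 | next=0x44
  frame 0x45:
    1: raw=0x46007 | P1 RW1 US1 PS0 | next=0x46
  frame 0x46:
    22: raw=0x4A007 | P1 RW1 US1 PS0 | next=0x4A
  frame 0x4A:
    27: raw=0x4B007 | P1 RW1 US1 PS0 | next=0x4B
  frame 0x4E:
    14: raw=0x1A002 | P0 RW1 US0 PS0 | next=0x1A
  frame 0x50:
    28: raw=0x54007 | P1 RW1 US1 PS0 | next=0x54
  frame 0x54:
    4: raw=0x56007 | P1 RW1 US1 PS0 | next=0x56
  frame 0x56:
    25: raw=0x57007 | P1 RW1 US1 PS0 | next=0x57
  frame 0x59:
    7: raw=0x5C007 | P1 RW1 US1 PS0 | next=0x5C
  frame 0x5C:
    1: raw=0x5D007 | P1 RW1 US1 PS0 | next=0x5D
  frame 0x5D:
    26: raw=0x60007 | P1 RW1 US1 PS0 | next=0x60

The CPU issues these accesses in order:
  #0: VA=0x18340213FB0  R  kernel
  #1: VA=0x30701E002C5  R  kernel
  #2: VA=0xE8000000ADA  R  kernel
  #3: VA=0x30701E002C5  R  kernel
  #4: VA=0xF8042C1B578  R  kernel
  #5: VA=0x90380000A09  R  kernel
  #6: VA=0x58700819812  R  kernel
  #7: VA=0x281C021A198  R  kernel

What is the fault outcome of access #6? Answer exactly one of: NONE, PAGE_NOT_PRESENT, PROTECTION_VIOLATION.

Per-access translation:
#0 VA=0x18340213FB0 (r,kernel):
  L0: frame=0x2F idx=3 entry=0x32007 [P=1 RW=1 US=1 PS=0]
  L1: frame=0x32 idx=13 entry=0x33007 [P=1 RW=1 US=1 PS=0]
  L2: frame=0x33 idx=1 entry=0x37007 [P=1 RW=1 US=1 PS=0]
  L3: frame=0x37 idx=19 entry=0x3A007 [P=1 RW=1 US=1 PS=0]
  ✓ 0x3AFB0  — 4 lookups
#1 VA=0x30701E002C5 (r,kernel):
  L0: frame=0x2F idx=6 entry=0x3B007 [P=1 RW=1 US=1 PS=0]
  L1: frame=0x3B idx=28 entry=0x3E007 [P=1 RW=1 US=1 PS=0]
  L2: frame=0x3E idx=15 entry=0x42007 [P=1 RW=1 US=1 PS=0]
  L3: frame=0x42 idx=0 entry=0x44007 [P=1 RW=1 US=1 PS=0]
  ✓ 0x442C5  — 4 lookups
#2 VA=0xE8000000ADA (r,kernel):
  L0: frame=0x2F idx=29 entry=0x3000 [P=0 RW=0 US=0 PS=0]
  ✗ PAGE_NOT_PRESENT  [1 reads]
#3 VA=0x30701E002C5 (r,kernel):
  TLB hit vpn=0x30701E00 → PA=0x442C5
#4 VA=0xF8042C1B578 (r,kernel):
  L0: frame=0x2F idx=31 entry=0x45007 [P=1 RW=1 US=1 PS=0]
  L1: frame=0x45 idx=1 entry=0x46007 [P=1 RW=1 US=1 PS=0]
  L2: frame=0x46 idx=22 entry=0x4A007 [P=1 RW=1 US=1 PS=0]
  L3: frame=0x4A idx=27 entry=0x4B007 [P=1 RW=1 US=1 PS=0]
  ✓ 0x4B578  — 4 lookups
#5 VA=0x90380000A09 (r,kernel):
  L0: frame=0x2F idx=18 entry=0x4E007 [P=1 RW=1 US=1 PS=0]
  L1: frame=0x4E idx=14 entry=0x1A002 [P=0 RW=1 US=0 PS=0]
  ✗ PAGE_NOT_PRESENT  [2 reads]
#6 VA=0x58700819812 (r,kernel):
  L0: frame=0x2F idx=11 entry=0x50007 [P=1 RW=1 US=1 PS=0]
  L1: frame=0x50 idx=28 entry=0x54007 [P=1 RW=1 US=1 PS=0]
  L2: frame=0x54 idx=4 entry=0x56007 [P=1 RW=1 US=1 PS=0]
  L3: frame=0x56 idx=25 entry=0x57007 [P=1 RW=1 US=1 PS=0]
  ✓ 0x57812  — 4 lookups
#7 VA=0x281C021A198 (r,kernel):
  L0: frame=0x2F idx=5 entry=0x59007 [P=1 RW=1 US=1 PS=0]
  L1: frame=0x59 idx=7 entry=0x5C007 [P=1 RW=1 US=1 PS=0]
  L2: frame=0x5C idx=1 entry=0x5D007 [P=1 RW=1 US=1 PS=0]
  L3: frame=0x5D idx=26 entry=0x60007 [P=1 RW=1 US=1 PS=0]
  ✓ 0x60198  — 4 lookups

Access #6 fault: NONE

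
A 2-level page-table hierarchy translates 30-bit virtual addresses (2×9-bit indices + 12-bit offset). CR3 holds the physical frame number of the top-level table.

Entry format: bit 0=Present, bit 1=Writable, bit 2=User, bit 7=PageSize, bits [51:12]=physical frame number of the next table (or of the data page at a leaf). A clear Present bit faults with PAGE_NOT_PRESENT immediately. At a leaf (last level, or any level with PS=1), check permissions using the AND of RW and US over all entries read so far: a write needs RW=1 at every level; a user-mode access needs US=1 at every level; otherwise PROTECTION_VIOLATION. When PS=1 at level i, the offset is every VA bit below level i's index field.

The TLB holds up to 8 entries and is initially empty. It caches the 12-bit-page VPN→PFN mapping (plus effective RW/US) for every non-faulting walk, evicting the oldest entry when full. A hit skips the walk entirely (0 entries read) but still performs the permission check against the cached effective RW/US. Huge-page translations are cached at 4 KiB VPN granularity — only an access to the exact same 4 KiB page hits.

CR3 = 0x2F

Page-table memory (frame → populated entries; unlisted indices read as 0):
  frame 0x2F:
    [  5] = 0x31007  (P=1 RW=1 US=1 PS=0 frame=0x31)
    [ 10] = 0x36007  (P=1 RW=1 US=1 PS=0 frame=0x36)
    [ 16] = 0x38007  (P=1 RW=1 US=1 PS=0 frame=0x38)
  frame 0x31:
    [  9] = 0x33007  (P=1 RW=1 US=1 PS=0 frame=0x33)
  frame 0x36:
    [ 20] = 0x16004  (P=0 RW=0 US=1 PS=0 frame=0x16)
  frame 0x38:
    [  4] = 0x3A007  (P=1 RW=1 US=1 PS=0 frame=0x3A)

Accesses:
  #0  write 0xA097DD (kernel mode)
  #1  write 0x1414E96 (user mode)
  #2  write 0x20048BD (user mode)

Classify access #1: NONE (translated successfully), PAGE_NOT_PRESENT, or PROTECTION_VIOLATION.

Walk each access:
#0 VA=0xA097DD (w,kernel):
  L0: frame=0x2F idx=5 entry=0x31007 [P=1 RW=1 US=1 PS=0]
  L1: frame=0x31 idx=9 entry=0x33007 [P=1 RW=1 US=1 PS=0]
  ⇒ phys 0x337DD  [2 reads]
#1 VA=0x1414E96 (w,user):
  L0: frame=0x2F idx=10 entry=0x36007 [P=1 RW=1 US=1 PS=0]
  L1: frame=0x36 idx=20 entry=0x16004 [P=0 RW=0 US=1 PS=0]
  ⇒ fault: PAGE_NOT_PRESENT  — 2 lookups
#2 VA=0x20048BD (w,user):
  L0: frame=0x2F idx=16 entry=0x38007 [P=1 RW=1 US=1 PS=0]
  L1: frame=0x38 idx=4 entry=0x3A007 [P=1 RW=1 US=1 PS=0]
  ⇒ phys 0x3A8BD  [2 reads]

Access #1 fault: PAGE_NOT_PRESENT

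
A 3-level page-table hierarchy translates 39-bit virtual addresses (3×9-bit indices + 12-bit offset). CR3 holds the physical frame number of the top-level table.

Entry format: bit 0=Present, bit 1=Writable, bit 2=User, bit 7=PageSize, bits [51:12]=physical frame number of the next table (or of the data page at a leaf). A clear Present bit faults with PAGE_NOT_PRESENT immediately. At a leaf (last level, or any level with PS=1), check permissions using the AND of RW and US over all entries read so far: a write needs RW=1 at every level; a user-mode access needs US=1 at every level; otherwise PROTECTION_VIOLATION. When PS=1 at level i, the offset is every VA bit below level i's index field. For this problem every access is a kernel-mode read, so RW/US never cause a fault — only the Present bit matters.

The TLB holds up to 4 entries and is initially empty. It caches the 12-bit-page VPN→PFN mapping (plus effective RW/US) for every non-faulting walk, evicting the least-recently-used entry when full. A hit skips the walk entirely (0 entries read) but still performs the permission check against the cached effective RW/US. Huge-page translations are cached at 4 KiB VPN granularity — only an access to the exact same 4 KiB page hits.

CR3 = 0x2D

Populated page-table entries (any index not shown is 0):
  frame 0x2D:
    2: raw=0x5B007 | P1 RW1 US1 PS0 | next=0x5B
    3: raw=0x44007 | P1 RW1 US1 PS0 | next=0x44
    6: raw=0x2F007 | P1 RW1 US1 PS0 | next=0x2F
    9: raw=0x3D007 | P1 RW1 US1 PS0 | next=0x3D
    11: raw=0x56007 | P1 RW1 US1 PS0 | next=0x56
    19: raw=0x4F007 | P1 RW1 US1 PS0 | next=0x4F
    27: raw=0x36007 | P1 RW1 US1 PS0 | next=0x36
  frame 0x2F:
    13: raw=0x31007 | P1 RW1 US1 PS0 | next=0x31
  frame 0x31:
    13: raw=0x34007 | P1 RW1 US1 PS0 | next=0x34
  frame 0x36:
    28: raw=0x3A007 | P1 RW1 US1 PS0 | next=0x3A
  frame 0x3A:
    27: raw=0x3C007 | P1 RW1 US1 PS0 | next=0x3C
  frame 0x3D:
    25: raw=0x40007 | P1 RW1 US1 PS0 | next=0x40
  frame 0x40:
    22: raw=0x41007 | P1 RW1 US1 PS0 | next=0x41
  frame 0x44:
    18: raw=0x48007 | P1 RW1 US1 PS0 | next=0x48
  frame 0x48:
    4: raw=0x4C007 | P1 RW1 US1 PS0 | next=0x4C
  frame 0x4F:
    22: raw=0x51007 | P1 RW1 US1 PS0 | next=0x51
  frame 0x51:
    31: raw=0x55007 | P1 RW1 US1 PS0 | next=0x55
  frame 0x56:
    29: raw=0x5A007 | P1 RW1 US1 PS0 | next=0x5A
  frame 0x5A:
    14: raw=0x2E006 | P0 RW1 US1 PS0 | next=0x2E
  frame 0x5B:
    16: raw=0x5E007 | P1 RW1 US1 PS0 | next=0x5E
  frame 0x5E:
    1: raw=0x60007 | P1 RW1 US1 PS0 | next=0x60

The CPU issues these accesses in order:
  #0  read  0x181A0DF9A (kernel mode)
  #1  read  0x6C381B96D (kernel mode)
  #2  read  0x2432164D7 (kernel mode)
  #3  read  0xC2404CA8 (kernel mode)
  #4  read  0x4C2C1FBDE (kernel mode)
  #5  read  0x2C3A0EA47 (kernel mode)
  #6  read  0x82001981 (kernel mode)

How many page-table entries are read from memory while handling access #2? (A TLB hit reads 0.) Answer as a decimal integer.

Trace:
#0 VA=0x181A0DF9A (r,kernel):
  [0] read 0x2D idx=6: raw=0x2F007 flags P=1 W=1 U=1 S=0
  [1] read 0x2F idx=13: raw=0x31007 flags P=1 W=1 U=1 S=0
  [2] read 0x31 idx=13: raw=0x34007 flags P=1 W=1 U=1 S=0
  ⇒ phys 0x34F9A  [3 reads]
#1 VA=0x6C381B96D (r,kernel):
  [0] read 0x2D idx=27: raw=0x36007 flags P=1 W=1 U=1 S=0
  [1] read 0x36 idx=28: raw=0x3A007 flags P=1 W=1 U=1 S=0
  [2] read 0x3A idx=27: raw=0x3C007 flags P=1 W=1 U=1 S=0
  ⇒ phys 0x3C96D  [3 reads]
#2 VA=0x2432164D7 (r,kernel):
  [0] read 0x2D idx=9: raw=0x3D007 flags P=1 W=1 U=1 S=0
  [1] read 0x3D idx=25: raw=0x40007 flags P=1 W=1 U=1 S=0
  [2] read 0x40 idx=22: raw=0x41007 flags P=1 W=1 U=1 S=0
  ⇒ phys 0x414D7  [3 reads]
#3 VA=0xC2404CA8 (r,kernel):
  [0] read 0x2D idx=3: raw=0x44007 flags P=1 W=1 U=1 S=0
  [1] read 0x44 idx=18: raw=0x48007 flags P=1 W=1 U=1 S=0
  [2] read 0x48 idx=4: raw=0x4C007 flags P=1 W=1 U=1 S=0
  ⇒ phys 0x4CCA8  [3 reads]
#4 VA=0x4C2C1FBDE (r,kernel):
  [0] read 0x2D idx=19: raw=0x4F007 flags P=1 W=1 U=1 S=0
  [1] read 0x4F idx=22: raw=0x51007 flags P=1 W=1 U=1 S=0
  [2] read 0x51 idx=31: raw=0x55007 flags P=1 W=1 U=1 S=0
  ⇒ phys 0x55BDE  [3 reads]
#5 VA=0x2C3A0EA47 (r,kernel):
  [0] read 0x2D idx=11: raw=0x56007 flags P=1 W=1 U=1 S=0
  [1] read 0x56 idx=29: raw=0x5A007 flags P=1 W=1 U=1 S=0
  [2] read 0x5A idx=14: raw=0x2E006 flags P=0 W=1 U=1 S=0
  ⇒ fault: PAGE_NOT_PRESENT  — 3 lookups
#6 VA=0x82001981 (r,kernel):
  [0] read 0x2D idx=2: raw=0x5B007 flags P=1 W=1 U=1 S=0
  [1] read 0x5B idx=16: raw=0x5E007 flags P=1 W=1 U=1 S=0
  [2] read 0x5E idx=1: raw=0x60007 flags P=1 W=1 U=1 S=0
  ⇒ phys 0x60981  [3 reads]

Entries read for #2: 3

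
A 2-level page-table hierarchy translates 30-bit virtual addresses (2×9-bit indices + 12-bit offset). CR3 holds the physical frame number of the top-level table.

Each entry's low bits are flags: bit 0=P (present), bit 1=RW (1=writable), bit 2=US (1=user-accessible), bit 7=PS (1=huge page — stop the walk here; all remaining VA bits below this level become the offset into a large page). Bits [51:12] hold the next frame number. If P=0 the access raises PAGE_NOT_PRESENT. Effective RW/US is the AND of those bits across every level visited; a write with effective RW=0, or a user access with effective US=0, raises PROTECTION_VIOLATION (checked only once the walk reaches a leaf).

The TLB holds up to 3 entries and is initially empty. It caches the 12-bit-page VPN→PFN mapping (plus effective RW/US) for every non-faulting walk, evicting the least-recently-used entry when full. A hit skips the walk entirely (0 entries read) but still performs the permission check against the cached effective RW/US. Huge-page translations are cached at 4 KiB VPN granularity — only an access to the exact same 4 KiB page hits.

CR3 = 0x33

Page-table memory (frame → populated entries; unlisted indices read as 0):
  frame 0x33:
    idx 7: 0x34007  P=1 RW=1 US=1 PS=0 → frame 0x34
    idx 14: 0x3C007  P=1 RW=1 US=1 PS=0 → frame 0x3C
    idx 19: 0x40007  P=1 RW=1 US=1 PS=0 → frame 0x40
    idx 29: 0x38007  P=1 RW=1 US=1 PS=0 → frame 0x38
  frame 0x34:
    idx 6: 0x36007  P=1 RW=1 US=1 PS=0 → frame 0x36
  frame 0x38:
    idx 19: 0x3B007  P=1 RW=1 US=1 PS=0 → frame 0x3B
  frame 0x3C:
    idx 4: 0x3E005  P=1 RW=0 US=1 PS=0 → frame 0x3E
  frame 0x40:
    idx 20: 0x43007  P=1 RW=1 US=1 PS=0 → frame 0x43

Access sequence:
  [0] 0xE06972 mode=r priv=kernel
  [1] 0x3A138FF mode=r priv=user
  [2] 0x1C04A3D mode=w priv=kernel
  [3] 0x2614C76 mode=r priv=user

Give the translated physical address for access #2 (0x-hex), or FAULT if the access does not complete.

Trace:
#0 VA=0xE06972 (r,kernel):
  [0] read 0x33 idx=7: raw=0x34007 flags P=1 W=1 U=1 S=0
  [1] read 0x34 idx=6: raw=0x36007 flags P=1 W=1 U=1 S=0
  ✓ 0x36972  — 2 lookups
#1 VA=0x3A138FF (r,user):
  [0] read 0x33 idx=29: raw=0x38007 flags P=1 W=1 U=1 S=0
  [1] read 0x38 idx=19: raw=0x3B007 flags P=1 W=1 U=1 S=0
  ✓ 0x3B8FF  — 2 lookups
#2 VA=0x1C04A3D (w,kernel):
  [0] read 0x33 idx=14: raw=0x3C007 flags P=1 W=1 U=1 S=0
  [1] read 0x3C idx=4: raw=0x3E005 flags P=1 W=0 U=1 S=0
  ⇒ fault: PROTECTION_VIOLATION  — 2 lookups
#3 VA=0x2614C76 (r,user):
  [0] read 0x33 idx=19: raw=0x40007 flags P=1 W=1 U=1 S=0
  [1] read 0x40 idx=20: raw=0x43007 flags P=1 W=1 U=1 S=0
  ✓ 0x43C76  — 2 lookups

Access #2 PA: FAULT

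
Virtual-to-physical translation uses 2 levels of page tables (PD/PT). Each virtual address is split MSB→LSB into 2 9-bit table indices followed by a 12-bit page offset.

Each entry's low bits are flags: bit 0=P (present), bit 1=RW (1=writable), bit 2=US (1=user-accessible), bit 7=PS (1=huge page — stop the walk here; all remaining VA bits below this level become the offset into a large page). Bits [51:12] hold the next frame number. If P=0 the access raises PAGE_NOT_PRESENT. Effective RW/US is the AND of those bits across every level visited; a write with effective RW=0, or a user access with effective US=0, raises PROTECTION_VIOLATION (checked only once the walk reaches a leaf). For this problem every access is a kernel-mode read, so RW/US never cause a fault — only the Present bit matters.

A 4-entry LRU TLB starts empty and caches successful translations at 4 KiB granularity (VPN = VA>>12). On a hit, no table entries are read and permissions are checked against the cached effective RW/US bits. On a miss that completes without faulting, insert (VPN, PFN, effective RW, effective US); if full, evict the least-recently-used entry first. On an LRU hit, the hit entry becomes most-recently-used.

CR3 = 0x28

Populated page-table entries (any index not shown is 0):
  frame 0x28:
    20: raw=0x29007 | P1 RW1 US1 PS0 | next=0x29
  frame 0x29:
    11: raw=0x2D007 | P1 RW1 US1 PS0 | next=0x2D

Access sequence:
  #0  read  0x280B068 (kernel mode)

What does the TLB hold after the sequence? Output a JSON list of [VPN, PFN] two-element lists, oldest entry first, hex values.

Per-access translation:
#0 VA=0x280B068 (r,kernel):
  [0] read 0x28 idx=20: raw=0x29007 flags P=1 W=1 U=1 S=0
  [1] read 0x29 idx=11: raw=0x2D007 flags P=1 W=1 U=1 S=0
  ⇒ phys 0x2D068  [2 reads]

TLB: [["0x280B", "0x2D"]]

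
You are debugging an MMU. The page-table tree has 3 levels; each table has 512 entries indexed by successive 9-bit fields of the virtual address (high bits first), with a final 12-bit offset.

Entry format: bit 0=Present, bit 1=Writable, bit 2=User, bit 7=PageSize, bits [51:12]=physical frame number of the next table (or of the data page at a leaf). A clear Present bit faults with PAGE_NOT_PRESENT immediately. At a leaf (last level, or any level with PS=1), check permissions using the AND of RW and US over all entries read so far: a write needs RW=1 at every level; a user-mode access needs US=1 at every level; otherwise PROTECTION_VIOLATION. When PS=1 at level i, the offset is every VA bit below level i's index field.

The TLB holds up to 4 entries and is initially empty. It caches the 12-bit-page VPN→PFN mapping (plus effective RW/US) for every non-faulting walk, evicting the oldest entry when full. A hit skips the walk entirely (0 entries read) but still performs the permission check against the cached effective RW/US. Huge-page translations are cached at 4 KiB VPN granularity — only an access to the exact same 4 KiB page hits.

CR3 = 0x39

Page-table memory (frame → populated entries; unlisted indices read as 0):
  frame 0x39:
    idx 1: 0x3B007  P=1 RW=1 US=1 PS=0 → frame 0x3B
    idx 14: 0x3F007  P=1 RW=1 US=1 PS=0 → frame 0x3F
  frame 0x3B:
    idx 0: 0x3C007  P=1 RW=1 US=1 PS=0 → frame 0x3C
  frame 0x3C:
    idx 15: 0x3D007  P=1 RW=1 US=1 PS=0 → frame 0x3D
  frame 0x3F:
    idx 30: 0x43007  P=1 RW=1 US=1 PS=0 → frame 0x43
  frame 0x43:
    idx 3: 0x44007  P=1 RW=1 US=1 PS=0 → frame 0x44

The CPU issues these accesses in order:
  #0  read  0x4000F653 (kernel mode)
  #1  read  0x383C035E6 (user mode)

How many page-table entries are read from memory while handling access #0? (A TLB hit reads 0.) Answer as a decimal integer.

Walk each access:
#0 VA=0x4000F653 (r,kernel):
  lvl0: tbl 0x39, slot 1 ⇒ 0x3B007 (P1/RW1/US1/PS0)
  lvl1: tbl 0x3B, slot 0 ⇒ 0x3C007 (P1/RW1/US1/PS0)
  lvl2: tbl 0x3C, slot 15 ⇒ 0x3D007 (P1/RW1/US1/PS0)
  ⇒ phys 0x3D653  [3 reads]
#1 VA=0x383C035E6 (r,user):
  lvl0: tbl 0x39, slot 14 ⇒ 0x3F007 (P1/RW1/US1/PS0)
  lvl1: tbl 0x3F, slot 30 ⇒ 0x43007 (P1/RW1/US1/PS0)
  lvl2: tbl 0x43, slot 3 ⇒ 0x44007 (P1/RW1/US1/PS0)
  ⇒ phys 0x445E6  [3 reads]

Entries read for #0: 3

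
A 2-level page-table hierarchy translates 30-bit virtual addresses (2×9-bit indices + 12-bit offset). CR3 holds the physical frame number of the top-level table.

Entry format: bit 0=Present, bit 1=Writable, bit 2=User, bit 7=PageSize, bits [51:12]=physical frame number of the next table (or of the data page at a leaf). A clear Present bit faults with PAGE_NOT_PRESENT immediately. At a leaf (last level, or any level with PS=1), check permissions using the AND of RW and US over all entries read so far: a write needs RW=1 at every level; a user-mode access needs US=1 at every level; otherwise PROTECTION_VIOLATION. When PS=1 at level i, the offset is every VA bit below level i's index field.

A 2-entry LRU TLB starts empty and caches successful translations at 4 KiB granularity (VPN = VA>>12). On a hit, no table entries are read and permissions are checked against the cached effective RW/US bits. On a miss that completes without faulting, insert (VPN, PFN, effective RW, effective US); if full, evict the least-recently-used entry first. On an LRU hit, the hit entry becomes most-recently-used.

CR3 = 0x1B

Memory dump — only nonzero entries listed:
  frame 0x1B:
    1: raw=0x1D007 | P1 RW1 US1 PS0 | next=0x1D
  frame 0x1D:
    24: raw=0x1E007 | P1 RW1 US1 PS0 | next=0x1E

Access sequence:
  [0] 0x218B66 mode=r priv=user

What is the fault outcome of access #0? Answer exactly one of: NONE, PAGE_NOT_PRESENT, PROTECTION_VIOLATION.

Trace:
#0 VA=0x218B66 (r,user):
  L0 @0x1B[1] → 0x1D007  P=1,RW=1,US=1,PS=0
  L1 @0x1D[24] → 0x1E007  P=1,RW=1,US=1,PS=0
  ⇒ phys 0x1EB66  [2 reads]

Access #0 fault: NONE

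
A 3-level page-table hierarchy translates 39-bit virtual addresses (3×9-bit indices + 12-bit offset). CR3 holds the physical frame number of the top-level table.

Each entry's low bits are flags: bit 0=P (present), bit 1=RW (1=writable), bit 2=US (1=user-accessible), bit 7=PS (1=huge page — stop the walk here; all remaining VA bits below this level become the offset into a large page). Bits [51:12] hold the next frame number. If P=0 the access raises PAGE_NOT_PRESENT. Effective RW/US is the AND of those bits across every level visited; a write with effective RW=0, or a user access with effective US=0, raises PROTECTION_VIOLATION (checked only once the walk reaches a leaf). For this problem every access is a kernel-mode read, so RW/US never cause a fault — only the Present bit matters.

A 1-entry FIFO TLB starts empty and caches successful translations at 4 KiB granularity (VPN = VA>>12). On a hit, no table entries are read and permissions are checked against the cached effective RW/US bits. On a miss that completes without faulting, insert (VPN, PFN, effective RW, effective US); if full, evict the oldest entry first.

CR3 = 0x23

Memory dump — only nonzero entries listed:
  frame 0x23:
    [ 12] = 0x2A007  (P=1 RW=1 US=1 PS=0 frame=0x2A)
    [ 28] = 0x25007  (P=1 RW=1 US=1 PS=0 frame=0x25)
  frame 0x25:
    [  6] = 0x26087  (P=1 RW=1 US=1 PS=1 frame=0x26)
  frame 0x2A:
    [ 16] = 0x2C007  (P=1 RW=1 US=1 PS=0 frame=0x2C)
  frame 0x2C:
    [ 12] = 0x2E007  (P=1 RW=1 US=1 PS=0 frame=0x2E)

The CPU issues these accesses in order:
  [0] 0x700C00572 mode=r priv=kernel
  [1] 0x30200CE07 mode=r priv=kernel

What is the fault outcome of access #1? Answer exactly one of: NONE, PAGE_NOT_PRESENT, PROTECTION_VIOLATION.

Walk each access:
#0 VA=0x700C00572 (r,kernel):
  L0: frame=0x23 idx=28 entry=0x25007 [P=1 RW=1 US=1 PS=0]
  L1: frame=0x25 idx=6 entry=0x26087 [P=1 RW=1 US=1 PS=1]
  ✓ 0x26572 (huge @L1)  — 2 lookups
#1 VA=0x30200CE07 (r,kernel):
  L0: frame=0x23 idx=12 entry=0x2A007 [P=1 RW=1 US=1 PS=0]
  L1: frame=0x2A idx=16 entry=0x2C007 [P=1 RW=1 US=1 PS=0]
  L2: frame=0x2C idx=12 entry=0x2E007 [P=1 RW=1 US=1 PS=0]
  ✓ 0x2EE07  — 3 lookups

Access #1 fault: NONE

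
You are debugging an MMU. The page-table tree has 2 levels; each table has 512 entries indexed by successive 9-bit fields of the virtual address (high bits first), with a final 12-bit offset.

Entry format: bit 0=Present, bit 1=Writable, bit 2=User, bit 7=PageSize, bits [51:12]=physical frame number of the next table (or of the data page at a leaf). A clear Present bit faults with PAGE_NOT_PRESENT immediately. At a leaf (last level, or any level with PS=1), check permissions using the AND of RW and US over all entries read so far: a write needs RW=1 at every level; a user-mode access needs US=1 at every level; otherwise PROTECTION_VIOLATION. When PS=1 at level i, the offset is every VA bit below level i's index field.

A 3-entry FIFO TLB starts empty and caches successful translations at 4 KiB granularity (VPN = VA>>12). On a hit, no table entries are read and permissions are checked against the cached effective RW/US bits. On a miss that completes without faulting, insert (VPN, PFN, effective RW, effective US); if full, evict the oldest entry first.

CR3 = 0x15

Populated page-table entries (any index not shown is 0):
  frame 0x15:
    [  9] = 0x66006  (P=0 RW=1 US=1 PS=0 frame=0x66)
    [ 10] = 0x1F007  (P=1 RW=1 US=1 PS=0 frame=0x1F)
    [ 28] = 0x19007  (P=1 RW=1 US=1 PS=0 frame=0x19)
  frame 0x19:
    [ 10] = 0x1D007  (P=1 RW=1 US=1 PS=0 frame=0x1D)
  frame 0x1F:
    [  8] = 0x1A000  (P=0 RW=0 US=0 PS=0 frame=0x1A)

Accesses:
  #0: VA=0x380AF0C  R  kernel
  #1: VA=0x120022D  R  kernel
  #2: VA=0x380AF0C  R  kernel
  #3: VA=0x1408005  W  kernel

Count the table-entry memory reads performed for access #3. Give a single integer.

Per-access translation:
#0 VA=0x380AF0C (r,kernel):
  L0 @0x15[28] → 0x19007  P=1,RW=1,US=1,PS=0
  L1 @0x19[10] → 0x1D007  P=1,RW=1,US=1,PS=0
  ⇒ phys 0x1DF0C  [2 reads]
#1 VA=0x120022D (r,kernel):
  L0 @0x15[9] → 0x66006  P=0,RW=1,US=1,PS=0
  → PAGE_NOT_PRESENT  (1 entries read)
#2 VA=0x380AF0C (r,kernel):
  TLB hit vpn=0x380A → PA=0x1DF0C
#3 VA=0x1408005 (w,kernel):
  L0 @0x15[10] → 0x1F007  P=1,RW=1,US=1,PS=0
  L1 @0x1F[8] → 0x1A000  P=0,RW=0,US=0,PS=0
  → PAGE_NOT_PRESENT  (2 entries read)

Entries read for #3: 2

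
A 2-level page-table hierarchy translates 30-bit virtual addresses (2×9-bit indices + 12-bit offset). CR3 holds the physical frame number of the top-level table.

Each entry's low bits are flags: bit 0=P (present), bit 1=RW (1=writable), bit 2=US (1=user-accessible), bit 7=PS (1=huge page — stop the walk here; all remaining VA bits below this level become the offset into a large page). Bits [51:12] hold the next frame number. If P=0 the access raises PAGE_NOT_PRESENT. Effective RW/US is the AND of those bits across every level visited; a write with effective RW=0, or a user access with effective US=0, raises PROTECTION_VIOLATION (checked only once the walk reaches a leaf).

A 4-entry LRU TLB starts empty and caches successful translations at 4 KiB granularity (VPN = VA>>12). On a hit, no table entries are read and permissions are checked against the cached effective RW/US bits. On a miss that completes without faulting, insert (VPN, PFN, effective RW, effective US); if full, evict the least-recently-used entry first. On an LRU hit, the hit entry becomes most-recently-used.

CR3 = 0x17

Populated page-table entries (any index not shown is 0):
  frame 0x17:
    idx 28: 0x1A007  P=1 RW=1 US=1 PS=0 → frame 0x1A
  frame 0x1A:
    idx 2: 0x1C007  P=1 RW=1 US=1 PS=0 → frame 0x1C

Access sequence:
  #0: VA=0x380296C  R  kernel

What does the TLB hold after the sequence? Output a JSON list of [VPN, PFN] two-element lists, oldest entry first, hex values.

Per-access translation:
#0 VA=0x380296C (r,kernel):
  [0] read 0x17 idx=28: raw=0x1A007 flags P=1 W=1 U=1 S=0
  [1] read 0x1A idx=2: raw=0x1C007 flags P=1 W=1 U=1 S=0
  ✓ 0x1C96C  — 2 lookups

TLB: [["0x3802", "0x1C"]]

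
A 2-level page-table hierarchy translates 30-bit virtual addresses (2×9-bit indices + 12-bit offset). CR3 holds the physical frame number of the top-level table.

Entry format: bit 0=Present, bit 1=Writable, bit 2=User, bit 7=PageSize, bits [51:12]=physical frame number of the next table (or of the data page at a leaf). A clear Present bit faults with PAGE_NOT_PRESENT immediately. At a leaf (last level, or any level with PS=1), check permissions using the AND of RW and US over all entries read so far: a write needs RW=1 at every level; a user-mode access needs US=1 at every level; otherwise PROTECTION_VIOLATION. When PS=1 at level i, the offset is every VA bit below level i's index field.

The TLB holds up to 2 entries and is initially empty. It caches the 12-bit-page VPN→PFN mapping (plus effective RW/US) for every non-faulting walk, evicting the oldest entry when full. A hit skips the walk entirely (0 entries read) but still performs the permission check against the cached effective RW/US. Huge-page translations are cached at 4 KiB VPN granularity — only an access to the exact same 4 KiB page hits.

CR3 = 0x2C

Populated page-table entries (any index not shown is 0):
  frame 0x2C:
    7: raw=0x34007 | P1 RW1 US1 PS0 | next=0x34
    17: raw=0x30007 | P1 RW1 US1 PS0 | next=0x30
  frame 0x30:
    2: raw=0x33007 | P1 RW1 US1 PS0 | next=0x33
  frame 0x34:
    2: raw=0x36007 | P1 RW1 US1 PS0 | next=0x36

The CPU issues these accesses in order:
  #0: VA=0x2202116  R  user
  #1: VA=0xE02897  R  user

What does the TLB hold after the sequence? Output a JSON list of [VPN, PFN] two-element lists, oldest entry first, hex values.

Per-access translation:
#0 VA=0x2202116 (r,user):
  lvl0: tbl 0x2C, slot 17 ⇒ 0x30007 (P1/RW1/US1/PS0)
  lvl1: tbl 0x30, slot 2 ⇒ 0x33007 (P1/RW1/US1/PS0)
  → PA=0x33116  (2 entries read)
#1 VA=0xE02897 (r,user):
  lvl0: tbl 0x2C, slot 7 ⇒ 0x34007 (P1/RW1/US1/PS0)
  lvl1: tbl 0x34, slot 2 ⇒ 0x36007 (P1/RW1/US1/PS0)
  → PA=0x36897  (2 entries read)

TLB: [["0x2202", "0x33"], ["0xE02", "0x36"]]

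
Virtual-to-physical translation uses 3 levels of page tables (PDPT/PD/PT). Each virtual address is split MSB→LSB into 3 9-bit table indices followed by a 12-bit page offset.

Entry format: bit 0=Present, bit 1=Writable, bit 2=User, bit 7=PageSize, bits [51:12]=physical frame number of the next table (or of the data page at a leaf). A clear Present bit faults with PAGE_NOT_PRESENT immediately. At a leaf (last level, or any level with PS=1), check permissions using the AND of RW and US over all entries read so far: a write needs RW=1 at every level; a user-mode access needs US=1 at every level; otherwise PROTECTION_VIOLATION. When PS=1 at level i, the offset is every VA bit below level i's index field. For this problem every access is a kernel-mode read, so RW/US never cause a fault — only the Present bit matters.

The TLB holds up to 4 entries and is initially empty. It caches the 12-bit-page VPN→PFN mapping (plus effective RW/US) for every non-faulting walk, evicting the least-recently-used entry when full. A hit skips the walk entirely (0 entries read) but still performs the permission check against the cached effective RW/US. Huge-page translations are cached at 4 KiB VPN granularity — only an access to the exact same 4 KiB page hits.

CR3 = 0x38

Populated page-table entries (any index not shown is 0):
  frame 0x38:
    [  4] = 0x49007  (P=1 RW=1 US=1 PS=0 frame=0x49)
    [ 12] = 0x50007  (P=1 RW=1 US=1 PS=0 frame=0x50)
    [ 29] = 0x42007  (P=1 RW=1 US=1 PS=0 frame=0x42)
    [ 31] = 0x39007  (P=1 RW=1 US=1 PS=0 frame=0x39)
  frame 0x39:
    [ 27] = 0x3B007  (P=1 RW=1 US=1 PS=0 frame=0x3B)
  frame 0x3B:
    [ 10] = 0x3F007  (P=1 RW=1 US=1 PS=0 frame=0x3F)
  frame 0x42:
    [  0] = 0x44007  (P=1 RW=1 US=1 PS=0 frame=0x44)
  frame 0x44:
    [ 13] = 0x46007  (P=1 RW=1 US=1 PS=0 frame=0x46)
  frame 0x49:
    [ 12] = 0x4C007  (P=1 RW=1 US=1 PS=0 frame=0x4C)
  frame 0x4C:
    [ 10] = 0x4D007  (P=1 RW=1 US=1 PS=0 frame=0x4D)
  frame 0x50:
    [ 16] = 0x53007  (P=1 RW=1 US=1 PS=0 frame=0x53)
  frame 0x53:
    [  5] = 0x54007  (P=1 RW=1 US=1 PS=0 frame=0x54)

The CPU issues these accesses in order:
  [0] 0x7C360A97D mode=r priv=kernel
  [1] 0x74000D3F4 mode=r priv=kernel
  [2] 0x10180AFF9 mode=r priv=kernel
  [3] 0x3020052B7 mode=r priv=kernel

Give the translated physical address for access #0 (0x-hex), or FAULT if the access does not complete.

Per-access translation:
#0 VA=0x7C360A97D (r,kernel):
  L0: frame=0x38 idx=31 entry=0x39007 [P=1 RW=1 US=1 PS=0]
  L1: frame=0x39 idx=27 entry=0x3B007 [P=1 RW=1 US=1 PS=0]
  L2: frame=0x3B idx=10 entry=0x3F007 [P=1 RW=1 US=1 PS=0]
  → PA=0x3F97D  (3 entries read)
#1 VA=0x74000D3F4 (r,kernel):
  L0: frame=0x38 idx=29 entry=0x42007 [P=1 RW=1 US=1 PS=0]
  L1: frame=0x42 idx=0 entry=0x44007 [P=1 RW=1 US=1 PS=0]
  L2: frame=0x44 idx=13 entry=0x46007 [P=1 RW=1 US=1 PS=0]
  → PA=0x463F4  (3 entries read)
#2 VA=0x10180AFF9 (r,kernel):
  L0: frame=0x38 idx=4 entry=0x49007 [P=1 RW=1 US=1 PS=0]
  L1: frame=0x49 idx=12 entry=0x4C007 [P=1 RW=1 US=1 PS=0]
  L2: frame=0x4C idx=10 entry=0x4D007 [P=1 RW=1 US=1 PS=0]
  → PA=0x4DFF9  (3 entries read)
#3 VA=0x3020052B7 (r,kernel):
  L0: frame=0x38 idx=12 entry=0x50007 [P=1 RW=1 US=1 PS=0]
  L1: frame=0x50 idx=16 entry=0x53007 [P=1 RW=1 US=1 PS=0]
  L2: frame=0x53 idx=5 entry=0x54007 [P=1 RW=1 US=1 PS=0]
  → PA=0x542B7  (3 entries read)

Access #0 PA: 0x3F97D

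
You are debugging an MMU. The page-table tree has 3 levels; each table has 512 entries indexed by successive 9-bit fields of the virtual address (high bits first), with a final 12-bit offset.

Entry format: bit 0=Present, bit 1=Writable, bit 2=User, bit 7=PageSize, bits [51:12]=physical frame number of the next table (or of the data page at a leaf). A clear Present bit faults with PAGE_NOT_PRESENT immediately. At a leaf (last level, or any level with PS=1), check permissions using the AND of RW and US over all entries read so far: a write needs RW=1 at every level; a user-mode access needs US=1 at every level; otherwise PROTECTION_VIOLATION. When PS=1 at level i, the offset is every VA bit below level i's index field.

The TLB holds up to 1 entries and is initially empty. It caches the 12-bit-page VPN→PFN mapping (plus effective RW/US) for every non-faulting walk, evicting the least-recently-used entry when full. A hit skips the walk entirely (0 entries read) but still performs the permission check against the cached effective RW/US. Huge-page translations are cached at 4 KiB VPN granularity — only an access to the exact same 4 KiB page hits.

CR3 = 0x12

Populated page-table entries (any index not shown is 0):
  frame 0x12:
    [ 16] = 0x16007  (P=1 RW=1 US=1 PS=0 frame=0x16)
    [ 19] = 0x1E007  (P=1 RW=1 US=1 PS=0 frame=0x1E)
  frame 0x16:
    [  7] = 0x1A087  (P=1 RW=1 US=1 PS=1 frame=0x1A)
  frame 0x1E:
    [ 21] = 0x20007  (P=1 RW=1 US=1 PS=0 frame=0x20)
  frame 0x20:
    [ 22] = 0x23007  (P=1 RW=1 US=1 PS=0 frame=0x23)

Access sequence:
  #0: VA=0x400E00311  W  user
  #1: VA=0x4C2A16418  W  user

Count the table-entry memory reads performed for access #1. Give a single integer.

Walk each access:
#0 VA=0x400E00311 (w,user):
  [0] read 0x12 idx=16: raw=0x16007 flags P=1 W=1 U=1 S=0
  [1] read 0x16 idx=7: raw=0x1A087 flags P=1 W=1 U=1 S=1
  ✓ 0x1A311 (huge @L1)  — 2 lookups
#1 VA=0x4C2A16418 (w,user):
  [0] read 0x12 idx=19: raw=0x1E007 flags P=1 W=1 U=1 S=0
  [1] read 0x1E idx=21: raw=0x20007 flags P=1 W=1 U=1 S=0
  [2] read 0x20 idx=22: raw=0x23007 flags P=1 W=1 U=1 S=0
  ✓ 0x23418  — 3 lookups

Entries read for #1: 3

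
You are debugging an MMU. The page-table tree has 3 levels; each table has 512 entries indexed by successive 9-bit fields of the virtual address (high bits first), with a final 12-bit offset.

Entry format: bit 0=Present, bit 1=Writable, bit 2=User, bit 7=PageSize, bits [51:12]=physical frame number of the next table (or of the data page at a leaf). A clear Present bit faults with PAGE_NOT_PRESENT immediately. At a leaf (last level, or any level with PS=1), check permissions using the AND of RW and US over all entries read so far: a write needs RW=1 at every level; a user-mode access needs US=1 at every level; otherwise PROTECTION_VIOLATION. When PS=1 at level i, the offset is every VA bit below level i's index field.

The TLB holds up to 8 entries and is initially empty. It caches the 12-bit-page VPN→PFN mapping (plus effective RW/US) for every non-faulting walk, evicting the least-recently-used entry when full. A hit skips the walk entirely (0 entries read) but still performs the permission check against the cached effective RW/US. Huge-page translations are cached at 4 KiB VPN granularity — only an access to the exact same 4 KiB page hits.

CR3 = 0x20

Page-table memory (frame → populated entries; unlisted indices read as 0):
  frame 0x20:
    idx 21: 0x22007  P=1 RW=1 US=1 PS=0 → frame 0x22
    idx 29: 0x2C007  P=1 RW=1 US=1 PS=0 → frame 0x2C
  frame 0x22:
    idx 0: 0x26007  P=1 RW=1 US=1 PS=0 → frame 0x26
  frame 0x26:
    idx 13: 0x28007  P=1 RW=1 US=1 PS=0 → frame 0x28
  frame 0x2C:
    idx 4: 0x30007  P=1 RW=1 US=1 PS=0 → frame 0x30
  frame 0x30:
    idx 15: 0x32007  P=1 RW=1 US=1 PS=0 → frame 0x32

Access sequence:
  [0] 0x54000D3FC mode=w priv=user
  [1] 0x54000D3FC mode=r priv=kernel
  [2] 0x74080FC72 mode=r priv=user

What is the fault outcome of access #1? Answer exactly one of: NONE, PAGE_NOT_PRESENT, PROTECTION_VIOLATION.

Walk each access:
#0 VA=0x54000D3FC (w,user):
  lvl0: tbl 0x20, slot 21 ⇒ 0x22007 (P1/RW1/US1/PS0)
  lvl1: tbl 0x22, slot 0 ⇒ 0x26007 (P1/RW1/US1/PS0)
  lvl2: tbl 0x26, slot 13 ⇒ 0x28007 (P1/RW1/US1/PS0)
  ✓ 0x283FC  — 3 lookups
#1 VA=0x54000D3FC (r,kernel):
  TLB hit vpn=0x54000D → PA=0x283FC
#2 VA=0x74080FC72 (r,user):
  lvl0: tbl 0x20, slot 29 ⇒ 0x2C007 (P1/RW1/US1/PS0)
  lvl1: tbl 0x2C, slot 4 ⇒ 0x30007 (P1/RW1/US1/PS0)
  lvl2: tbl 0x30, slot 15 ⇒ 0x32007 (P1/RW1/US1/PS0)
  ✓ 0x32C72  — 3 lookups

Access #1 fault: NONE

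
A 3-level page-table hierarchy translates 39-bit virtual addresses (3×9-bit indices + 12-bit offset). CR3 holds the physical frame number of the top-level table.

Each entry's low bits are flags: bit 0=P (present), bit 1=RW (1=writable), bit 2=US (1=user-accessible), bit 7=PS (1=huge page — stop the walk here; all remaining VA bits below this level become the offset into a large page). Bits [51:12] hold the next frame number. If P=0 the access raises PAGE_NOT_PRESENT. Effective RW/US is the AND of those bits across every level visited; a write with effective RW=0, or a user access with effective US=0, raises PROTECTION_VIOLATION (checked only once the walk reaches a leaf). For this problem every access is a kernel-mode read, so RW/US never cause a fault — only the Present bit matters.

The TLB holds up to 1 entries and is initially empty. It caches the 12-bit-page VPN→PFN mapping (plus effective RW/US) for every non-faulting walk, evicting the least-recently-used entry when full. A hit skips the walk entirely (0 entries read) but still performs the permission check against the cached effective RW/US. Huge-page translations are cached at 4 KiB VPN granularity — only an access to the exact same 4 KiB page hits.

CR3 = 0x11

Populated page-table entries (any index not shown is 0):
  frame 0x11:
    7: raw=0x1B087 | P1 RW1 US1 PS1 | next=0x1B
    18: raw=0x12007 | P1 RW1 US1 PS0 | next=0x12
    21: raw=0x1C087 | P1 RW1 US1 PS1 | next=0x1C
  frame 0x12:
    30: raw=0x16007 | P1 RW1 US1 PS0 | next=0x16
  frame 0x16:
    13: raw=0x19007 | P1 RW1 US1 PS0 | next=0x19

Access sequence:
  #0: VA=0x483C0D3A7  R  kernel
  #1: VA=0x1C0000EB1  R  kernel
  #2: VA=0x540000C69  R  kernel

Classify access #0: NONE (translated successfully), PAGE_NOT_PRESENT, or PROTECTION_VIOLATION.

Per-access translation:
#0 VA=0x483C0D3A7 (r,kernel):
  lvl0: tbl 0x11, slot 18 ⇒ 0x12007 (P1/RW1/US1/PS0)
  lvl1: tbl 0x12, slot 30 ⇒ 0x16007 (P1/RW1/US1/PS0)
  lvl2: tbl 0x16, slot 13 ⇒ 0x19007 (P1/RW1/US1/PS0)
  ⇒ phys 0x193A7  [3 reads]
#1 VA=0x1C0000EB1 (r,kernel):
  lvl0: tbl 0x11, slot 7 ⇒ 0x1B087 (P1/RW1/US1/PS1)
  ⇒ phys 0x1BEB1 (huge @L0)  [1 reads]
#2 VA=0x540000C69 (r,kernel):
  lvl0: tbl 0x11, slot 21 ⇒ 0x1C087 (P1/RW1/US1/PS1)
  ⇒ phys 0x1CC69 (huge @L0)  [1 reads]

Access #0 fault: NONE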